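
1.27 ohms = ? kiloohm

0.00127 kiloohms

(no prefix) = 1e0, kilo = 1e3; factor is 1e-3.
1.27 × 1e-3 = 0.00127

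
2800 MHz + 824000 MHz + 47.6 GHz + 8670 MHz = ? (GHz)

In GHz:
  2800 MHz = 2800 × 10⁻³ GHz = 2.8
  824000 MHz = 824000 × 10⁻³ GHz = 824
  47.6 GHz → 47.6
  8670 MHz = 8670 × 10⁻³ GHz = 8.67
Sum: 2.8 + 824 + 47.6 + 8.67 = 883.07

883.07 GHz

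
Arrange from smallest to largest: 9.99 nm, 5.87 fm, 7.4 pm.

5.87 fm < 7.4 pm < 9.99 nm

9.99 nm = 0.00000000999 m
5.87 fm = 0.00000000000000587 m
7.4 pm = 0.0000000000074 m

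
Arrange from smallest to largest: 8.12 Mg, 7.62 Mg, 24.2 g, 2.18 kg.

24.2 g < 2.18 kg < 7.62 Mg < 8.12 Mg

8.12 Mg = 8120000 g
7.62 Mg = 7620000 g
24.2 g = 24.2 g
2.18 kg = 2180 g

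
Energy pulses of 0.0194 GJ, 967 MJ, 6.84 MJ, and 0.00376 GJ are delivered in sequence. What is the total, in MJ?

In MJ:
  0.0194 GJ = 0.0194 × 10³ MJ = 19.4
  967 MJ → 967
  6.84 MJ → 6.84
  0.00376 GJ = 0.00376 × 10³ MJ = 3.76
Sum: 19.4 + 967 + 6.84 + 3.76 = 997

997 MJ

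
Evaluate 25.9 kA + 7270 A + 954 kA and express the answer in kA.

987.17 kA

In kA:
  25.9 kA → 25.9
  7270 A = 7270 × 10⁻³ kA = 7.27
  954 kA → 954
Sum: 25.9 + 7.27 + 954 = 987.17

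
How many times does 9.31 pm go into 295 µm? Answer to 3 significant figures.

31700000

(295e-6) / (9.31e-12) = 31.69e6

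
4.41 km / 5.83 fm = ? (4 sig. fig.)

(4.41e3) / (5.83e-15) = 0.75643e18

756400000000000000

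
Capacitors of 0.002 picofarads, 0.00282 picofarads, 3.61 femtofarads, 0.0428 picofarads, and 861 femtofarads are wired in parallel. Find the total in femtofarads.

912.23 femtofarads

In femtofarads:
  0.002 picofarads = 0.002e3 femtofarads = 2
  0.00282 picofarads = 0.00282e3 femtofarads = 2.82
  3.61 femtofarads → 3.61
  0.0428 picofarads = 0.0428e3 femtofarads = 42.8
  861 femtofarads → 861
Sum: 2 + 2.82 + 3.61 + 42.8 + 861 = 912.23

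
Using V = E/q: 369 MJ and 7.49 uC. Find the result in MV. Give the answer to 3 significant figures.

49300000 MV

(369 × 10^6) / (7.49 × 10^-6) = 49.266 × 10^12 V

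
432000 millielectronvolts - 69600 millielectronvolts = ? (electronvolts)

362.4 electronvolts

In electronvolts:
  432000 millielectronvolts = 432000 × 10⁻³ electronvolts = 432
  69600 millielectronvolts = 69600 × 10⁻³ electronvolts = 69.6
Difference: 432 - 69.6 = 362.4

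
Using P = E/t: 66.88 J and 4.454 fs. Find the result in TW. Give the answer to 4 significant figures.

(66.88) / (4.454 × 10⁻¹⁵) = 15.0157 × 10¹⁵ W

15020 TW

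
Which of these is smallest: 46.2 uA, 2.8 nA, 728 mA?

2.8 nA

46.2 uA = 0.0000462 A
2.8 nA = 0.0000000028 A
728 mA = 0.728 A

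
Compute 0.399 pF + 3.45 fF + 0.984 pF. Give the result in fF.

1386.45 fF

In fF:
  0.399 pF = 0.399e3 fF = 399
  3.45 fF → 3.45
  0.984 pF = 0.984e3 fF = 984
Sum: 399 + 3.45 + 984 = 1386.45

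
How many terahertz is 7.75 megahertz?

mega = 1e6, tera = 1e12; factor is 1e-6.
7.75 × 1e-6 = 0.00000775

0.00000775 terahertz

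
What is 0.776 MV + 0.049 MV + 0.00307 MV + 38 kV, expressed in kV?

In kV:
  0.776 MV = 0.776 × 10^3 kV = 776
  0.049 MV = 0.049 × 10^3 kV = 49
  0.00307 MV = 0.00307 × 10^3 kV = 3.07
  38 kV → 38
Sum: 776 + 49 + 3.07 + 38 = 866.07

866.07 kV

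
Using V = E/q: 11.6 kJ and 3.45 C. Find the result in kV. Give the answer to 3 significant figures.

(11.6 × 10³) / (3.45) = 3.3623 × 10³ V

3.36 kV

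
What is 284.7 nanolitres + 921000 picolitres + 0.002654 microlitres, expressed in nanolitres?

1208.354 nanolitres

In nanolitres:
  284.7 nanolitres → 284.7
  921000 picolitres = 921000 × 10^-3 nanolitres = 921
  0.002654 microlitres = 0.002654 × 10^3 nanolitres = 2.654
Sum: 284.7 + 921 + 2.654 = 1208.354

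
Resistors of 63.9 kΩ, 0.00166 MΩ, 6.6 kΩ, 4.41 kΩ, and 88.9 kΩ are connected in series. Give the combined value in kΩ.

In kΩ:
  63.9 kΩ → 63.9
  0.00166 MΩ = 0.00166 × 10³ kΩ = 1.66
  6.6 kΩ → 6.6
  4.41 kΩ → 4.41
  88.9 kΩ → 88.9
Sum: 63.9 + 1.66 + 6.6 + 4.41 + 88.9 = 165.47

165.47 kΩ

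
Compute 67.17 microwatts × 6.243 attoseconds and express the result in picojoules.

67.17 × 10^-6 × 6.243 × 10^-18 = 419.34231 × 10^-24 J

0.00000000041934231 picojoules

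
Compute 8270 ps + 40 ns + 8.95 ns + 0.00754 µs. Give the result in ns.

In ns:
  8270 ps = 8270e-3 ns = 8.27
  40 ns → 40
  8.95 ns → 8.95
  0.00754 µs = 0.00754e3 ns = 7.54
Sum: 8.27 + 40 + 8.95 + 7.54 = 64.76

64.76 ns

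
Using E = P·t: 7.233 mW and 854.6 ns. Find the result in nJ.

7.233 × 10^-3 × 854.6 × 10^-9 = 6181.3218 × 10^-12 J

6.1813218 nJ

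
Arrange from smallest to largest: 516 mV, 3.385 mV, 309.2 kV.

516 mV = 0.516 V
3.385 mV = 0.003385 V
309.2 kV = 309200 V

3.385 mV < 516 mV < 309.2 kV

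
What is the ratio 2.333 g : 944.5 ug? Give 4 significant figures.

2470

(2.333) / (944.5e-6) = 0.0024701e6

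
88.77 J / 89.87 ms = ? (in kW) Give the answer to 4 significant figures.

(88.77) / (89.87 × 10⁻³) = 0.98776 × 10³ W

0.9878 kW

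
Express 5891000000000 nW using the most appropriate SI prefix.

= 5.891 × 10^3 W; 10^3 is kilo.

5.891 kW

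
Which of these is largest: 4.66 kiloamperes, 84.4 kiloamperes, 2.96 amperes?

84.4 kiloamperes

4.66 kiloamperes = 4660 amperes
84.4 kiloamperes = 84400 amperes
2.96 amperes = 2.96 amperes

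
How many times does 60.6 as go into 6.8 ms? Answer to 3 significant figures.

112000000000000

(6.8 × 10^-3) / (60.6 × 10^-18) = 0.1122 × 10^15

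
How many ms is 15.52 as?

0.00000000000001552 ms

atto = 10^-18, milli = 10^-3; factor is 10^-15.
15.52 × 10^-15 = 0.00000000000001552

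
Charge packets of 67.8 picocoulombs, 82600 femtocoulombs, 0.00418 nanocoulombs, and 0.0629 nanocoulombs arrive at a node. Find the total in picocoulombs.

In picocoulombs:
  67.8 picocoulombs → 67.8
  82600 femtocoulombs = 82600e-3 picocoulombs = 82.6
  0.00418 nanocoulombs = 0.00418e3 picocoulombs = 4.18
  0.0629 nanocoulombs = 0.0629e3 picocoulombs = 62.9
Sum: 67.8 + 82.6 + 4.18 + 62.9 = 217.48

217.48 picocoulombs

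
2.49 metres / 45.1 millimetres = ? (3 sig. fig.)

55.2

(2.49) / (45.1e-3) = 0.05521e3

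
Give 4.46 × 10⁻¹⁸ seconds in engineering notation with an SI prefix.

4.46 attoseconds

= 4.46 × 10⁻¹⁸ seconds; 10⁻¹⁸ is atto.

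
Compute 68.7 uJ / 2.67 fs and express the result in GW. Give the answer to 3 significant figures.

(68.7 × 10^-6) / (2.67 × 10^-15) = 25.73 × 10^9 W

25.7 GW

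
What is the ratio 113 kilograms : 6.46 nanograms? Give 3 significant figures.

17500000000000

(113 × 10³) / (6.46 × 10⁻⁹) = 17.49 × 10¹²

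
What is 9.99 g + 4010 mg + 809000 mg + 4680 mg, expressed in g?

In g:
  9.99 g → 9.99
  4010 mg = 4010 × 10^-3 g = 4.01
  809000 mg = 809000 × 10^-3 g = 809
  4680 mg = 4680 × 10^-3 g = 4.68
Sum: 9.99 + 4.01 + 809 + 4.68 = 827.68

827.68 g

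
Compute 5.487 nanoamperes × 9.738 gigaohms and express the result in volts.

5.487 × 10⁻⁹ × 9.738 × 10⁹ = 53.432406 V

53.432406 volts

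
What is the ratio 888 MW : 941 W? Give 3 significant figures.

(888 × 10⁶) / (941) = 0.9437 × 10⁶

944000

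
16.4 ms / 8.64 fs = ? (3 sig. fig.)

1900000000000

(16.4 × 10⁻³) / (8.64 × 10⁻¹⁵) = 1.898 × 10¹²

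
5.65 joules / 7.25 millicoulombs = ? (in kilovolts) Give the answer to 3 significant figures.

0.779 kilovolts

(5.65) / (7.25e-3) = 0.77931e3 V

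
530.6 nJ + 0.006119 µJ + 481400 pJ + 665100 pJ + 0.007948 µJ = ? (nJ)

1691.167 nJ

In nJ:
  530.6 nJ → 530.6
  0.006119 µJ = 0.006119e3 nJ = 6.119
  481400 pJ = 481400e-3 nJ = 481.4
  665100 pJ = 665100e-3 nJ = 665.1
  0.007948 µJ = 0.007948e3 nJ = 7.948
Sum: 530.6 + 6.119 + 481.4 + 665.1 + 7.948 = 1691.167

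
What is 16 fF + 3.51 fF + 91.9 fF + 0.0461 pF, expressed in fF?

157.51 fF

In fF:
  16 fF → 16
  3.51 fF → 3.51
  91.9 fF → 91.9
  0.0461 pF = 0.0461 × 10^3 fF = 46.1
Sum: 16 + 3.51 + 91.9 + 46.1 = 157.51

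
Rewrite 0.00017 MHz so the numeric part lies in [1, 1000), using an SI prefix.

= 170 Hz; mantissa already in [1, 1000).

170 Hz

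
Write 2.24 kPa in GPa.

0.00000224 GPa

kilo = 10³, giga = 10⁹; factor is 10⁻⁶.
2.24 × 10⁻⁶ = 0.00000224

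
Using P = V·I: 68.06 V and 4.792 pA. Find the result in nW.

0.32614352 nW

68.06 × 4.792e-12 = 326.14352e-12 W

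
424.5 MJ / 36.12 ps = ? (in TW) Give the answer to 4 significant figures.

11750000 TW

(424.5e6) / (36.12e-12) = 11.7525e18 W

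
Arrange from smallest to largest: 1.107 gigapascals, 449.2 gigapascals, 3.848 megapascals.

1.107 gigapascals = 1107000000 pascals
449.2 gigapascals = 449200000000 pascals
3.848 megapascals = 3848000 pascals

3.848 megapascals < 1.107 gigapascals < 449.2 gigapascals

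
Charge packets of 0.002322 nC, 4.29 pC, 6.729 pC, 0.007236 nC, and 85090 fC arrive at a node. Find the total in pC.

In pC:
  0.002322 nC = 0.002322 × 10^3 pC = 2.322
  4.29 pC → 4.29
  6.729 pC → 6.729
  0.007236 nC = 0.007236 × 10^3 pC = 7.236
  85090 fC = 85090 × 10^-3 pC = 85.09
Sum: 2.322 + 4.29 + 6.729 + 7.236 + 85.09 = 105.667

105.667 pC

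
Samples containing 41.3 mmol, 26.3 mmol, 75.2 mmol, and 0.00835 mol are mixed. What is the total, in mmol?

In mmol:
  41.3 mmol → 41.3
  26.3 mmol → 26.3
  75.2 mmol → 75.2
  0.00835 mol = 0.00835e3 mmol = 8.35
Sum: 41.3 + 26.3 + 75.2 + 8.35 = 151.15

151.15 mmol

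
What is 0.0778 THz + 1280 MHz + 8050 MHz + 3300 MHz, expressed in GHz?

In GHz:
  0.0778 THz = 0.0778 × 10^3 GHz = 77.8
  1280 MHz = 1280 × 10^-3 GHz = 1.28
  8050 MHz = 8050 × 10^-3 GHz = 8.05
  3300 MHz = 3300 × 10^-3 GHz = 3.3
Sum: 77.8 + 1.28 + 8.05 + 3.3 = 90.43

90.43 GHz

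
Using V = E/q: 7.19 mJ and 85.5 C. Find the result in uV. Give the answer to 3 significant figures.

84.1 uV

(7.19 × 10^-3) / (85.5) = 0.084094 × 10^-3 V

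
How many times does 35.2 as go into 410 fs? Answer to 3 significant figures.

11600

(410 × 10⁻¹⁵) / (35.2 × 10⁻¹⁸) = 11.65 × 10³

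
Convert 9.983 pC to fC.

pico = 1e-12, femto = 1e-15; factor is 1e3.
9.983 × 1e3 = 9983

9983 fC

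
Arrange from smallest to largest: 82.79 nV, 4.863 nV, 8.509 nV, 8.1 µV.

4.863 nV < 8.509 nV < 82.79 nV < 8.1 µV

82.79 nV = 0.00000008279 V
4.863 nV = 0.000000004863 V
8.509 nV = 0.000000008509 V
8.1 µV = 0.0000081 V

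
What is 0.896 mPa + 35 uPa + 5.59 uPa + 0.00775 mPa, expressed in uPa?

In uPa:
  0.896 mPa = 0.896 × 10^3 uPa = 896
  35 uPa → 35
  5.59 uPa → 5.59
  0.00775 mPa = 0.00775 × 10^3 uPa = 7.75
Sum: 896 + 35 + 5.59 + 7.75 = 944.34

944.34 uPa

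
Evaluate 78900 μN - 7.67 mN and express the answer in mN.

In mN:
  78900 μN = 78900 × 10⁻³ mN = 78.9
  7.67 mN → 7.67
Difference: 78.9 - 7.67 = 71.23

71.23 mN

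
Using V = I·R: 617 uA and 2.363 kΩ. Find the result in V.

1.457971 V

617 × 10⁻⁶ × 2.363 × 10³ = 1457.971 × 10⁻³ V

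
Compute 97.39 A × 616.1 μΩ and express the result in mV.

97.39 × 616.1 × 10^-6 = 60001.979 × 10^-6 V

60.001979 mV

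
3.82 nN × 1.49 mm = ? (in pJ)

5.6918 pJ

3.82 × 10⁻⁹ × 1.49 × 10⁻³ = 5.6918 × 10⁻¹² J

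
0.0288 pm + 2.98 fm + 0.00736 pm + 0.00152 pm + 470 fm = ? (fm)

510.66 fm

In fm:
  0.0288 pm = 0.0288e3 fm = 28.8
  2.98 fm → 2.98
  0.00736 pm = 0.00736e3 fm = 7.36
  0.00152 pm = 0.00152e3 fm = 1.52
  470 fm → 470
Sum: 28.8 + 2.98 + 7.36 + 1.52 + 470 = 510.66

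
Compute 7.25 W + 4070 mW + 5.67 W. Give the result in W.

In W:
  7.25 W → 7.25
  4070 mW = 4070e-3 W = 4.07
  5.67 W → 5.67
Sum: 7.25 + 4.07 + 5.67 = 16.99

16.99 W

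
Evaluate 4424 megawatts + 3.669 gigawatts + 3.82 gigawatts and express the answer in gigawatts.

11.913 gigawatts

In gigawatts:
  4424 megawatts = 4424e-3 gigawatts = 4.424
  3.669 gigawatts → 3.669
  3.82 gigawatts → 3.82
Sum: 4.424 + 3.669 + 3.82 = 11.913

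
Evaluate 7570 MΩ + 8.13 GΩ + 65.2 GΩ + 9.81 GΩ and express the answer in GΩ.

In GΩ:
  7570 MΩ = 7570 × 10^-3 GΩ = 7.57
  8.13 GΩ → 8.13
  65.2 GΩ → 65.2
  9.81 GΩ → 9.81
Sum: 7.57 + 8.13 + 65.2 + 9.81 = 90.71

90.71 GΩ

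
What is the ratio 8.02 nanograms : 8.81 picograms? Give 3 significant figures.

910

(8.02e-9) / (8.81e-12) = 0.9103e3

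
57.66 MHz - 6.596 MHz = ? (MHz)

51.064 MHz

In MHz:
  57.66 MHz → 57.66
  6.596 MHz → 6.596
Difference: 57.66 - 6.596 = 51.064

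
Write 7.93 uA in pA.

micro = 10^-6, pico = 10^-12; factor is 10^6.
7.93 × 10^6 = 7930000

7930000 pA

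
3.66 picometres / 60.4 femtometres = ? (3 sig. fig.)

(3.66 × 10^-12) / (60.4 × 10^-15) = 0.0606 × 10^3

60.6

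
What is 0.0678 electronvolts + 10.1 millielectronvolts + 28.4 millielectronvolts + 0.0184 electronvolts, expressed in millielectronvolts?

In millielectronvolts:
  0.0678 electronvolts = 0.0678e3 millielectronvolts = 67.8
  10.1 millielectronvolts → 10.1
  28.4 millielectronvolts → 28.4
  0.0184 electronvolts = 0.0184e3 millielectronvolts = 18.4
Sum: 67.8 + 10.1 + 28.4 + 18.4 = 124.7

124.7 millielectronvolts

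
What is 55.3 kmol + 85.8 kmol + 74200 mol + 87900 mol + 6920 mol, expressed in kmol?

310.12 kmol

In kmol:
  55.3 kmol → 55.3
  85.8 kmol → 85.8
  74200 mol = 74200e-3 kmol = 74.2
  87900 mol = 87900e-3 kmol = 87.9
  6920 mol = 6920e-3 kmol = 6.92
Sum: 55.3 + 85.8 + 74.2 + 87.9 + 6.92 = 310.12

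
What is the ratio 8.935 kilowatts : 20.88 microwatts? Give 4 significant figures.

(8.935 × 10^3) / (20.88 × 10^-6) = 0.42792 × 10^9

427900000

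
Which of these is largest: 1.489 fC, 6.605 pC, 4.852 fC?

1.489 fC = 0.000000000000001489 C
6.605 pC = 0.000000000006605 C
4.852 fC = 0.000000000000004852 C

6.605 pC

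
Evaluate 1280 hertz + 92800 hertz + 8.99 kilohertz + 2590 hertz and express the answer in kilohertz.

In kilohertz:
  1280 hertz = 1280 × 10⁻³ kilohertz = 1.28
  92800 hertz = 92800 × 10⁻³ kilohertz = 92.8
  8.99 kilohertz → 8.99
  2590 hertz = 2590 × 10⁻³ kilohertz = 2.59
Sum: 1.28 + 92.8 + 8.99 + 2.59 = 105.66

105.66 kilohertz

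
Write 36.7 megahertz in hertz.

36700000 hertz

mega = 1e6, (no prefix) = 1e0; factor is 1e6.
36.7 × 1e6 = 36700000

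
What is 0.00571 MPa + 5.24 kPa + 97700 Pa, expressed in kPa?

108.65 kPa

In kPa:
  0.00571 MPa = 0.00571 × 10³ kPa = 5.71
  5.24 kPa → 5.24
  97700 Pa = 97700 × 10⁻³ kPa = 97.7
Sum: 5.71 + 5.24 + 97.7 = 108.65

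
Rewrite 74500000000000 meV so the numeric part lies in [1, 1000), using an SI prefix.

74.5 GeV

= 74.5 × 10^9 eV; 10^9 is giga.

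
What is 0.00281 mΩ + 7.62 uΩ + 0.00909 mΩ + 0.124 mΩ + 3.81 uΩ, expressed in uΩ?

In uΩ:
  0.00281 mΩ = 0.00281 × 10^3 uΩ = 2.81
  7.62 uΩ → 7.62
  0.00909 mΩ = 0.00909 × 10^3 uΩ = 9.09
  0.124 mΩ = 0.124 × 10^3 uΩ = 124
  3.81 uΩ → 3.81
Sum: 2.81 + 7.62 + 9.09 + 124 + 3.81 = 147.33

147.33 uΩ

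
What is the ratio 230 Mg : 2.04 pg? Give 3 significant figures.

113000000000000000000

(230e6) / (2.04e-12) = 112.7e18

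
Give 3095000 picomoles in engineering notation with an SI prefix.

= 3.095 × 10⁻⁶ moles; 10⁻⁶ is micro.

3.095 micromoles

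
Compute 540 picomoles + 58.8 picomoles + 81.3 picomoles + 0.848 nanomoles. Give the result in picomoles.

1528.1 picomoles

In picomoles:
  540 picomoles → 540
  58.8 picomoles → 58.8
  81.3 picomoles → 81.3
  0.848 nanomoles = 0.848 × 10³ picomoles = 848
Sum: 540 + 58.8 + 81.3 + 848 = 1528.1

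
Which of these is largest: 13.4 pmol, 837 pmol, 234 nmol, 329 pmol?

234 nmol

13.4 pmol = 0.0000000000134 mol
837 pmol = 0.000000000837 mol
234 nmol = 0.000000234 mol
329 pmol = 0.000000000329 mol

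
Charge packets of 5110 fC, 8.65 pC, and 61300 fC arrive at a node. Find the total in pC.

75.06 pC

In pC:
  5110 fC = 5110 × 10^-3 pC = 5.11
  8.65 pC → 8.65
  61300 fC = 61300 × 10^-3 pC = 61.3
Sum: 5.11 + 8.65 + 61.3 = 75.06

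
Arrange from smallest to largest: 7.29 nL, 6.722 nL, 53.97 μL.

6.722 nL < 7.29 nL < 53.97 μL

7.29 nL = 0.00000000729 L
6.722 nL = 0.000000006722 L
53.97 μL = 0.00005397 L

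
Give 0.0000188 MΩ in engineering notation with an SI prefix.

18.8 Ω

= 18.8 Ω; mantissa already in [1, 1000).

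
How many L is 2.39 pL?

pico = 10⁻¹², (no prefix) = 10⁰; factor is 10⁻¹².
2.39 × 10⁻¹² = 0.00000000000239

0.00000000000239 L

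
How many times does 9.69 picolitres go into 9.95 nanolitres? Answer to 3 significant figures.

(9.95 × 10⁻⁹) / (9.69 × 10⁻¹²) = 1.027 × 10³

1030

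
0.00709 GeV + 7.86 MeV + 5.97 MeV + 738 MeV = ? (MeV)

In MeV:
  0.00709 GeV = 0.00709 × 10^3 MeV = 7.09
  7.86 MeV → 7.86
  5.97 MeV → 5.97
  738 MeV → 738
Sum: 7.09 + 7.86 + 5.97 + 738 = 758.92

758.92 MeV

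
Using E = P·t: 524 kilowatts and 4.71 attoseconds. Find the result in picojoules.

2.46804 picojoules

524 × 10^3 × 4.71 × 10^-18 = 2468.04 × 10^-15 J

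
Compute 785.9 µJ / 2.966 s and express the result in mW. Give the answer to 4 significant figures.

0.2650 mW

(785.9 × 10^-6) / (2.966) = 264.97 × 10^-6 W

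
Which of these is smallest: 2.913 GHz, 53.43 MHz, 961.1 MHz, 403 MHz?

2.913 GHz = 2913000000 Hz
53.43 MHz = 53430000 Hz
961.1 MHz = 961100000 Hz
403 MHz = 403000000 Hz

53.43 MHz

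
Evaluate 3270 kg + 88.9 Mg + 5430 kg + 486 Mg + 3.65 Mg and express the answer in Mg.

587.25 Mg

In Mg:
  3270 kg = 3270 × 10⁻³ Mg = 3.27
  88.9 Mg → 88.9
  5430 kg = 5430 × 10⁻³ Mg = 5.43
  486 Mg → 486
  3.65 Mg → 3.65
Sum: 3.27 + 88.9 + 5.43 + 486 + 3.65 = 587.25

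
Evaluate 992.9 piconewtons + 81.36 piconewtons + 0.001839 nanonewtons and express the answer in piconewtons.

In piconewtons:
  992.9 piconewtons → 992.9
  81.36 piconewtons → 81.36
  0.001839 nanonewtons = 0.001839 × 10^3 piconewtons = 1.839
Sum: 992.9 + 81.36 + 1.839 = 1076.099

1076.099 piconewtons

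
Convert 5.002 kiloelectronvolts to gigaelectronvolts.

kilo = 10³, giga = 10⁹; factor is 10⁻⁶.
5.002 × 10⁻⁶ = 0.000005002

0.000005002 gigaelectronvolts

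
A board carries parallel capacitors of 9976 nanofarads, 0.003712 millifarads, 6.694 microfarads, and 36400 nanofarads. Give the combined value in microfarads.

56.782 microfarads

In microfarads:
  9976 nanofarads = 9976 × 10⁻³ microfarads = 9.976
  0.003712 millifarads = 0.003712 × 10³ microfarads = 3.712
  6.694 microfarads → 6.694
  36400 nanofarads = 36400 × 10⁻³ microfarads = 36.4
Sum: 9.976 + 3.712 + 6.694 + 36.4 = 56.782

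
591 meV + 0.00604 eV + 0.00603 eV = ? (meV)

603.07 meV

In meV:
  591 meV → 591
  0.00604 eV = 0.00604 × 10³ meV = 6.04
  0.00603 eV = 0.00603 × 10³ meV = 6.03
Sum: 591 + 6.04 + 6.03 = 603.07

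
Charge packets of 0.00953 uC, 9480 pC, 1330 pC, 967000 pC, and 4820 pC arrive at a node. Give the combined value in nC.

In nC:
  0.00953 uC = 0.00953 × 10³ nC = 9.53
  9480 pC = 9480 × 10⁻³ nC = 9.48
  1330 pC = 1330 × 10⁻³ nC = 1.33
  967000 pC = 967000 × 10⁻³ nC = 967
  4820 pC = 4820 × 10⁻³ nC = 4.82
Sum: 9.53 + 9.48 + 1.33 + 967 + 4.82 = 992.16

992.16 nC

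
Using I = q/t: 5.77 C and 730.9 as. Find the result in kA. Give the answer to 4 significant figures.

7894000000000 kA

(5.77) / (730.9 × 10^-18) = 0.00789438 × 10^18 A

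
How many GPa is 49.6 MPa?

mega = 10^6, giga = 10^9; factor is 10^-3.
49.6 × 10^-3 = 0.0496

0.0496 GPa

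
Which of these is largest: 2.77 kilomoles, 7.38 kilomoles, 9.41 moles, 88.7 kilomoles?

2.77 kilomoles = 2770 moles
7.38 kilomoles = 7380 moles
9.41 moles = 9.41 moles
88.7 kilomoles = 88700 moles

88.7 kilomoles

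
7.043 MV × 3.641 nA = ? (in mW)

25.643563 mW

7.043 × 10^6 × 3.641 × 10^-9 = 25.643563 × 10^-3 W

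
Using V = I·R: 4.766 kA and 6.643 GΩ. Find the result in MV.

31660538 MV

4.766 × 10³ × 6.643 × 10⁹ = 31.660538 × 10¹² V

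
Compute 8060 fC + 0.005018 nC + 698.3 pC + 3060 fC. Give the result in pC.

In pC:
  8060 fC = 8060e-3 pC = 8.06
  0.005018 nC = 0.005018e3 pC = 5.018
  698.3 pC → 698.3
  3060 fC = 3060e-3 pC = 3.06
Sum: 8.06 + 5.018 + 698.3 + 3.06 = 714.438

714.438 pC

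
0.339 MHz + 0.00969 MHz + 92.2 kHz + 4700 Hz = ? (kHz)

445.59 kHz

In kHz:
  0.339 MHz = 0.339 × 10³ kHz = 339
  0.00969 MHz = 0.00969 × 10³ kHz = 9.69
  92.2 kHz → 92.2
  4700 Hz = 4700 × 10⁻³ kHz = 4.7
Sum: 339 + 9.69 + 92.2 + 4.7 = 445.59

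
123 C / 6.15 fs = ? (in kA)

20000000000000 kA

(123) / (6.15 × 10^-15) = 20 × 10^15 A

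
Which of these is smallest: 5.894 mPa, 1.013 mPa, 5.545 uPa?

5.545 uPa

5.894 mPa = 0.005894 Pa
1.013 mPa = 0.001013 Pa
5.545 uPa = 0.000005545 Pa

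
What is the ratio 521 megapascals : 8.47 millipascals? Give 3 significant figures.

(521 × 10^6) / (8.47 × 10^-3) = 61.51 × 10^9

61500000000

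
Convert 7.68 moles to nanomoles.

7680000000 nanomoles

(no prefix) = 10⁰, nano = 10⁻⁹; factor is 10⁹.
7.68 × 10⁹ = 7680000000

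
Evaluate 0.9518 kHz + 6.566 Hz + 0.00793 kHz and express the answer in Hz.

966.296 Hz

In Hz:
  0.9518 kHz = 0.9518 × 10^3 Hz = 951.8
  6.566 Hz → 6.566
  0.00793 kHz = 0.00793 × 10^3 Hz = 7.93
Sum: 951.8 + 6.566 + 7.93 = 966.296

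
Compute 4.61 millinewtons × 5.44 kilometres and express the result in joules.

25.0784 joules

4.61 × 10^-3 × 5.44 × 10^3 = 25.0784 J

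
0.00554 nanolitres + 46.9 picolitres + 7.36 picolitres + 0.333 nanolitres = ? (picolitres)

In picolitres:
  0.00554 nanolitres = 0.00554 × 10³ picolitres = 5.54
  46.9 picolitres → 46.9
  7.36 picolitres → 7.36
  0.333 nanolitres = 0.333 × 10³ picolitres = 333
Sum: 5.54 + 46.9 + 7.36 + 333 = 392.8

392.8 picolitres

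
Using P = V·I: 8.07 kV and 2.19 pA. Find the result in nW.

8.07e3 × 2.19e-12 = 17.6733e-9 W

17.6733 nW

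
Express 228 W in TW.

(no prefix) = 1e0, tera = 1e12; factor is 1e-12.
228 × 1e-12 = 0.000000000228

0.000000000228 TW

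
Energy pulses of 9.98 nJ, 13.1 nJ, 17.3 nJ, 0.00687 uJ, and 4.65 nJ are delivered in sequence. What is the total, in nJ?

51.9 nJ

In nJ:
  9.98 nJ → 9.98
  13.1 nJ → 13.1
  17.3 nJ → 17.3
  0.00687 uJ = 0.00687 × 10^3 nJ = 6.87
  4.65 nJ → 4.65
Sum: 9.98 + 13.1 + 17.3 + 6.87 + 4.65 = 51.9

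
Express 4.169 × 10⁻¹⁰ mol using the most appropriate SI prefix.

= 416.9 × 10⁻¹² mol; 10⁻¹² is pico.

416.9 pmol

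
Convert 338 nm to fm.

nano = 1e-9, femto = 1e-15; factor is 1e6.
338 × 1e6 = 338000000

338000000 fm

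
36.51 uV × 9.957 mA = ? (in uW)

0.36353007 uW

36.51e-6 × 9.957e-3 = 363.53007e-9 W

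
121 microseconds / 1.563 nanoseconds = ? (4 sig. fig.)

77420

(121 × 10^-6) / (1.563 × 10^-9) = 77.415 × 10^3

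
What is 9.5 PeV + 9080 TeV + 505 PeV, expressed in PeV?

In PeV:
  9.5 PeV → 9.5
  9080 TeV = 9080 × 10⁻³ PeV = 9.08
  505 PeV → 505
Sum: 9.5 + 9.08 + 505 = 523.58

523.58 PeV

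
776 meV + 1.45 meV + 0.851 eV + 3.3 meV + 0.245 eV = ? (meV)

1876.75 meV

In meV:
  776 meV → 776
  1.45 meV → 1.45
  0.851 eV = 0.851 × 10^3 meV = 851
  3.3 meV → 3.3
  0.245 eV = 0.245 × 10^3 meV = 245
Sum: 776 + 1.45 + 851 + 3.3 + 245 = 1876.75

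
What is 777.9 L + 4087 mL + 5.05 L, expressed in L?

In L:
  777.9 L → 777.9
  4087 mL = 4087e-3 L = 4.087
  5.05 L → 5.05
Sum: 777.9 + 4.087 + 5.05 = 787.037

787.037 L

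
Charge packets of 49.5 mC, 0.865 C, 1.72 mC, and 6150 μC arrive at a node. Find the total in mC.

922.37 mC

In mC:
  49.5 mC → 49.5
  0.865 C = 0.865 × 10^3 mC = 865
  1.72 mC → 1.72
  6150 μC = 6150 × 10^-3 mC = 6.15
Sum: 49.5 + 865 + 1.72 + 6.15 = 922.37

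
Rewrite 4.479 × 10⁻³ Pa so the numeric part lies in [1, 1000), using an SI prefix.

= 4.479 × 10⁻³ Pa; 10⁻³ is milli.

4.479 mPa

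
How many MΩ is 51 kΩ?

kilo = 10^3, mega = 10^6; factor is 10^-3.
51 × 10^-3 = 0.051

0.051 MΩ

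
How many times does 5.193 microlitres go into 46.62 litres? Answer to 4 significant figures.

(46.62) / (5.193 × 10⁻⁶) = 8.9775 × 10⁶

8977000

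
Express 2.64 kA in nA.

2640000000000 nA

kilo = 1e3, nano = 1e-9; factor is 1e12.
2.64 × 1e12 = 2640000000000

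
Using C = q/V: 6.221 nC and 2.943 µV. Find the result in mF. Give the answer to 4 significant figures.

(6.221 × 10⁻⁹) / (2.943 × 10⁻⁶) = 2.11383 × 10⁻³ F

2.114 mF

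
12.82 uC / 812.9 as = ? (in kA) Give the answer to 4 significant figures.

(12.82 × 10^-6) / (812.9 × 10^-18) = 0.0157707 × 10^12 A

15770000 kA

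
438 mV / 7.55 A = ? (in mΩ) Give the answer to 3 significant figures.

58.0 mΩ

(438 × 10⁻³) / (7.55) = 58.013 × 10⁻³ Ω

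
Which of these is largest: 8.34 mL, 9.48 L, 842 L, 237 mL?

842 L

8.34 mL = 0.00834 L
9.48 L = 9.48 L
842 L = 842 L
237 mL = 0.237 L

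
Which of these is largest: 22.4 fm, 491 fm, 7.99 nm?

22.4 fm = 0.0000000000000224 m
491 fm = 0.000000000000491 m
7.99 nm = 0.00000000799 m

7.99 nm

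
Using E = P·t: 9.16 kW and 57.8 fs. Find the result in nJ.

0.529448 nJ

9.16 × 10³ × 57.8 × 10⁻¹⁵ = 529.448 × 10⁻¹² J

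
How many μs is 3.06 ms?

3060 μs

milli = 1e-3, micro = 1e-6; factor is 1e3.
3.06 × 1e3 = 3060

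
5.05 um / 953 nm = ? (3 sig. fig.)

(5.05 × 10⁻⁶) / (953 × 10⁻⁹) = 0.005299 × 10³

5.30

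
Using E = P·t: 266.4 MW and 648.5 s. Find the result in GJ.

172.7604 GJ

266.4 × 10^6 × 648.5 = 172760.4 × 10^6 J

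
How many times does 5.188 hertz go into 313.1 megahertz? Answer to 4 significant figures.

(313.1 × 10⁶) / (5.188) = 60.351 × 10⁶

60350000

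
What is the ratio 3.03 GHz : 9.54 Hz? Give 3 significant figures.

(3.03e9) / (9.54) = 0.3176e9

318000000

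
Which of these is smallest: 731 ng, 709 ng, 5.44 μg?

709 ng

731 ng = 0.000000731 g
709 ng = 0.000000709 g
5.44 μg = 0.00000544 g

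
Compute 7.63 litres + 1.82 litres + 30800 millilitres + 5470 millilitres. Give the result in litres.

In litres:
  7.63 litres → 7.63
  1.82 litres → 1.82
  30800 millilitres = 30800 × 10^-3 litres = 30.8
  5470 millilitres = 5470 × 10^-3 litres = 5.47
Sum: 7.63 + 1.82 + 30.8 + 5.47 = 45.72

45.72 litres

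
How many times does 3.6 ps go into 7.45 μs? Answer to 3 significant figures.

(7.45 × 10⁻⁶) / (3.6 × 10⁻¹²) = 2.069 × 10⁶

2070000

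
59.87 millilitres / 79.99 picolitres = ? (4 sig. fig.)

(59.87e-3) / (79.99e-12) = 0.74847e9

748500000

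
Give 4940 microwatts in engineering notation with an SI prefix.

= 4.94e-3 watts; 1e-3 is milli.

4.94 milliwatts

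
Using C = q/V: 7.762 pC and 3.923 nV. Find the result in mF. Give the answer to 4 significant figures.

1.979 mF

(7.762 × 10⁻¹²) / (3.923 × 10⁻⁹) = 1.97859 × 10⁻³ F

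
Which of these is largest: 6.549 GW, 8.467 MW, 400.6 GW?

6.549 GW = 6549000000 W
8.467 MW = 8467000 W
400.6 GW = 400600000000 W

400.6 GW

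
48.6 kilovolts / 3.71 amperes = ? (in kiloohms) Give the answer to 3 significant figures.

(48.6e3) / (3.71) = 13.1e3 Ω

13.1 kiloohms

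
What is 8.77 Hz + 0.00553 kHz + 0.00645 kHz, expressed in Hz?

20.75 Hz

In Hz:
  8.77 Hz → 8.77
  0.00553 kHz = 0.00553 × 10³ Hz = 5.53
  0.00645 kHz = 0.00645 × 10³ Hz = 6.45
Sum: 8.77 + 5.53 + 6.45 = 20.75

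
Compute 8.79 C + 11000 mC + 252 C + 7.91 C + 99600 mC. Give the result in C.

379.3 C

In C:
  8.79 C → 8.79
  11000 mC = 11000 × 10^-3 C = 11
  252 C → 252
  7.91 C → 7.91
  99600 mC = 99600 × 10^-3 C = 99.6
Sum: 8.79 + 11 + 252 + 7.91 + 99.6 = 379.3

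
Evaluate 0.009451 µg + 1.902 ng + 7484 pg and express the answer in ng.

18.837 ng

In ng:
  0.009451 µg = 0.009451 × 10³ ng = 9.451
  1.902 ng → 1.902
  7484 pg = 7484 × 10⁻³ ng = 7.484
Sum: 9.451 + 1.902 + 7.484 = 18.837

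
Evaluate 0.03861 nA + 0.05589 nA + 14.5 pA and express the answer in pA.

109 pA

In pA:
  0.03861 nA = 0.03861 × 10^3 pA = 38.61
  0.05589 nA = 0.05589 × 10^3 pA = 55.89
  14.5 pA → 14.5
Sum: 38.61 + 55.89 + 14.5 = 109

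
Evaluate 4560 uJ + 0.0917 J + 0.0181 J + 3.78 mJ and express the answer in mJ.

118.14 mJ

In mJ:
  4560 uJ = 4560e-3 mJ = 4.56
  0.0917 J = 0.0917e3 mJ = 91.7
  0.0181 J = 0.0181e3 mJ = 18.1
  3.78 mJ → 3.78
Sum: 4.56 + 91.7 + 18.1 + 3.78 = 118.14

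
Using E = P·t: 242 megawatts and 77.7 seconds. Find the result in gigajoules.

242e6 × 77.7 = 18803.4e6 J

18.8034 gigajoules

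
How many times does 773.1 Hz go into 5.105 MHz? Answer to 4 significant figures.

6603

(5.105 × 10^6) / (773.1) = 0.0066033 × 10^6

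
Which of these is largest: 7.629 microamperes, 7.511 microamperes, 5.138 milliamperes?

5.138 milliamperes

7.629 microamperes = 0.000007629 amperes
7.511 microamperes = 0.000007511 amperes
5.138 milliamperes = 0.005138 amperes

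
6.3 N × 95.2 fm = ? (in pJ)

6.3 × 95.2 × 10^-15 = 599.76 × 10^-15 J

0.59976 pJ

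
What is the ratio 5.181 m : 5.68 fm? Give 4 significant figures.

912100000000000

(5.181) / (5.68 × 10⁻¹⁵) = 0.91215 × 10¹⁵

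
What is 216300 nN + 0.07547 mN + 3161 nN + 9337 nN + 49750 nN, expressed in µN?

354.018 µN

In µN:
  216300 nN = 216300 × 10⁻³ µN = 216.3
  0.07547 mN = 0.07547 × 10³ µN = 75.47
  3161 nN = 3161 × 10⁻³ µN = 3.161
  9337 nN = 9337 × 10⁻³ µN = 9.337
  49750 nN = 49750 × 10⁻³ µN = 49.75
Sum: 216.3 + 75.47 + 3.161 + 9.337 + 49.75 = 354.018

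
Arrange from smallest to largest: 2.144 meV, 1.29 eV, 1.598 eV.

2.144 meV = 0.002144 eV
1.29 eV = 1.29 eV
1.598 eV = 1.598 eV

2.144 meV < 1.29 eV < 1.598 eV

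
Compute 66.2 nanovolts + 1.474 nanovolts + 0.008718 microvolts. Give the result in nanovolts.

76.392 nanovolts

In nanovolts:
  66.2 nanovolts → 66.2
  1.474 nanovolts → 1.474
  0.008718 microvolts = 0.008718 × 10³ nanovolts = 8.718
Sum: 66.2 + 1.474 + 8.718 = 76.392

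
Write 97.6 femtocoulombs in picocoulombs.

0.0976 picocoulombs

femto = 10^-15, pico = 10^-12; factor is 10^-3.
97.6 × 10^-3 = 0.0976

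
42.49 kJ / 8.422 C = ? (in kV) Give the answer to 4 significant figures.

(42.49e3) / (8.422) = 5.04512e3 V

5.045 kV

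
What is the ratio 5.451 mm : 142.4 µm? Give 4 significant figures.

38.28

(5.451 × 10^-3) / (142.4 × 10^-6) = 0.038279 × 10^3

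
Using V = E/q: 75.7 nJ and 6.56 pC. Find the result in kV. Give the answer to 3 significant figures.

11.5 kV

(75.7 × 10⁻⁹) / (6.56 × 10⁻¹²) = 11.54 × 10³ V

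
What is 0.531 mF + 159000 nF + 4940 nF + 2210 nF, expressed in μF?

697.15 μF

In μF:
  0.531 mF = 0.531 × 10³ μF = 531
  159000 nF = 159000 × 10⁻³ μF = 159
  4940 nF = 4940 × 10⁻³ μF = 4.94
  2210 nF = 2210 × 10⁻³ μF = 2.21
Sum: 531 + 159 + 4.94 + 2.21 = 697.15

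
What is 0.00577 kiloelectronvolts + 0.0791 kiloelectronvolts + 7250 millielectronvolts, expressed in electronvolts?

In electronvolts:
  0.00577 kiloelectronvolts = 0.00577e3 electronvolts = 5.77
  0.0791 kiloelectronvolts = 0.0791e3 electronvolts = 79.1
  7250 millielectronvolts = 7250e-3 electronvolts = 7.25
Sum: 5.77 + 79.1 + 7.25 = 92.12

92.12 electronvolts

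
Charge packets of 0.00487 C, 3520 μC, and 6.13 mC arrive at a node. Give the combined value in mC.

In mC:
  0.00487 C = 0.00487e3 mC = 4.87
  3520 μC = 3520e-3 mC = 3.52
  6.13 mC → 6.13
Sum: 4.87 + 3.52 + 6.13 = 14.52

14.52 mC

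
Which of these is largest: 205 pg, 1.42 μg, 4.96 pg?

205 pg = 0.000000000205 g
1.42 μg = 0.00000142 g
4.96 pg = 0.00000000000496 g

1.42 μg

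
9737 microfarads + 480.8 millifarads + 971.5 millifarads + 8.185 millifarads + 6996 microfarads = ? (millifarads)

In millifarads:
  9737 microfarads = 9737e-3 millifarads = 9.737
  480.8 millifarads → 480.8
  971.5 millifarads → 971.5
  8.185 millifarads → 8.185
  6996 microfarads = 6996e-3 millifarads = 6.996
Sum: 9.737 + 480.8 + 971.5 + 8.185 + 6.996 = 1477.218

1477.218 millifarads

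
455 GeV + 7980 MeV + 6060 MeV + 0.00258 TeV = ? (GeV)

In GeV:
  455 GeV → 455
  7980 MeV = 7980 × 10^-3 GeV = 7.98
  6060 MeV = 6060 × 10^-3 GeV = 6.06
  0.00258 TeV = 0.00258 × 10^3 GeV = 2.58
Sum: 455 + 7.98 + 6.06 + 2.58 = 471.62

471.62 GeV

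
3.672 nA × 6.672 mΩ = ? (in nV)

0.024499584 nV

3.672 × 10⁻⁹ × 6.672 × 10⁻³ = 24.499584 × 10⁻¹² V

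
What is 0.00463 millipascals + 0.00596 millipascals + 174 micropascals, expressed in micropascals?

In micropascals:
  0.00463 millipascals = 0.00463 × 10^3 micropascals = 4.63
  0.00596 millipascals = 0.00596 × 10^3 micropascals = 5.96
  174 micropascals → 174
Sum: 4.63 + 5.96 + 174 = 184.59

184.59 micropascals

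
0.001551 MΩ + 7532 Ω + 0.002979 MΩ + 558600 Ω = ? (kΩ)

570.662 kΩ

In kΩ:
  0.001551 MΩ = 0.001551 × 10³ kΩ = 1.551
  7532 Ω = 7532 × 10⁻³ kΩ = 7.532
  0.002979 MΩ = 0.002979 × 10³ kΩ = 2.979
  558600 Ω = 558600 × 10⁻³ kΩ = 558.6
Sum: 1.551 + 7.532 + 2.979 + 558.6 = 570.662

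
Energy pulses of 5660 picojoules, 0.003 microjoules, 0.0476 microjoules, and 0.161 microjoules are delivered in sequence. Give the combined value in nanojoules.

In nanojoules:
  5660 picojoules = 5660 × 10^-3 nanojoules = 5.66
  0.003 microjoules = 0.003 × 10^3 nanojoules = 3
  0.0476 microjoules = 0.0476 × 10^3 nanojoules = 47.6
  0.161 microjoules = 0.161 × 10^3 nanojoules = 161
Sum: 5.66 + 3 + 47.6 + 161 = 217.26

217.26 nanojoules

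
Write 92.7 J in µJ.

(no prefix) = 10^0, micro = 10^-6; factor is 10^6.
92.7 × 10^6 = 92700000

92700000 µJ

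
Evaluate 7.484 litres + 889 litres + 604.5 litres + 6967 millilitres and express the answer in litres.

In litres:
  7.484 litres → 7.484
  889 litres → 889
  604.5 litres → 604.5
  6967 millilitres = 6967 × 10^-3 litres = 6.967
Sum: 7.484 + 889 + 604.5 + 6.967 = 1507.951

1507.951 litres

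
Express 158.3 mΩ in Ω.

milli = 10⁻³, (no prefix) = 10⁰; factor is 10⁻³.
158.3 × 10⁻³ = 0.1583

0.1583 Ω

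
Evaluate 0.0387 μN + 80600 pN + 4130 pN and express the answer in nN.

123.43 nN

In nN:
  0.0387 μN = 0.0387e3 nN = 38.7
  80600 pN = 80600e-3 nN = 80.6
  4130 pN = 4130e-3 nN = 4.13
Sum: 38.7 + 80.6 + 4.13 = 123.43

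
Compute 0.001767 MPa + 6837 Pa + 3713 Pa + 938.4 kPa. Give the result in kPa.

In kPa:
  0.001767 MPa = 0.001767 × 10³ kPa = 1.767
  6837 Pa = 6837 × 10⁻³ kPa = 6.837
  3713 Pa = 3713 × 10⁻³ kPa = 3.713
  938.4 kPa → 938.4
Sum: 1.767 + 6.837 + 3.713 + 938.4 = 950.717

950.717 kPa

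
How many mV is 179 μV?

micro = 10^-6, milli = 10^-3; factor is 10^-3.
179 × 10^-3 = 0.179

0.179 mV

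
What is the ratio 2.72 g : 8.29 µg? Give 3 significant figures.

328000

(2.72) / (8.29 × 10^-6) = 0.3281 × 10^6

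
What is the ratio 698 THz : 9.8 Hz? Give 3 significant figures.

(698 × 10¹²) / (9.8) = 71.22 × 10¹²

71200000000000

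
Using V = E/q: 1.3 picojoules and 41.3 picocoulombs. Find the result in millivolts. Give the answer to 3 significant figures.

31.5 millivolts

(1.3 × 10⁻¹²) / (41.3 × 10⁻¹²) = 0.031477 V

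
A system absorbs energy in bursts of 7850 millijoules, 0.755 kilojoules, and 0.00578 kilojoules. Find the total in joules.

In joules:
  7850 millijoules = 7850 × 10⁻³ joules = 7.85
  0.755 kilojoules = 0.755 × 10³ joules = 755
  0.00578 kilojoules = 0.00578 × 10³ joules = 5.78
Sum: 7.85 + 755 + 5.78 = 768.63

768.63 joules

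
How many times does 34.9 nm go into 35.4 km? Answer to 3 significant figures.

(35.4e3) / (34.9e-9) = 1.014e12

1010000000000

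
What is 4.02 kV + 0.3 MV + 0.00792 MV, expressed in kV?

311.94 kV

In kV:
  4.02 kV → 4.02
  0.3 MV = 0.3e3 kV = 300
  0.00792 MV = 0.00792e3 kV = 7.92
Sum: 4.02 + 300 + 7.92 = 311.94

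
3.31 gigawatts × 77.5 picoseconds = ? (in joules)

0.256525 joules

3.31 × 10^9 × 77.5 × 10^-12 = 256.525 × 10^-3 J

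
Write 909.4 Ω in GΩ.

(no prefix) = 10⁰, giga = 10⁹; factor is 10⁻⁹.
909.4 × 10⁻⁹ = 0.0000009094

0.0000009094 GΩ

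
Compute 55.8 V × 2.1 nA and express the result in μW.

55.8 × 2.1e-9 = 117.18e-9 W

0.11718 μW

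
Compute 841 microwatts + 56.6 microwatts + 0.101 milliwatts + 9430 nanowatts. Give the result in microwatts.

1008.03 microwatts

In microwatts:
  841 microwatts → 841
  56.6 microwatts → 56.6
  0.101 milliwatts = 0.101 × 10³ microwatts = 101
  9430 nanowatts = 9430 × 10⁻³ microwatts = 9.43
Sum: 841 + 56.6 + 101 + 9.43 = 1008.03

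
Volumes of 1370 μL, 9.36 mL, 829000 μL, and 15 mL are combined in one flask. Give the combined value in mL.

854.73 mL

In mL:
  1370 μL = 1370 × 10^-3 mL = 1.37
  9.36 mL → 9.36
  829000 μL = 829000 × 10^-3 mL = 829
  15 mL → 15
Sum: 1.37 + 9.36 + 829 + 15 = 854.73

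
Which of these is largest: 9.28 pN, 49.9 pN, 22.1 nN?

22.1 nN

9.28 pN = 0.00000000000928 N
49.9 pN = 0.0000000000499 N
22.1 nN = 0.0000000221 N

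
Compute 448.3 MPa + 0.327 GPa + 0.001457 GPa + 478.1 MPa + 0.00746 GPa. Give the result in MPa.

In MPa:
  448.3 MPa → 448.3
  0.327 GPa = 0.327 × 10³ MPa = 327
  0.001457 GPa = 0.001457 × 10³ MPa = 1.457
  478.1 MPa → 478.1
  0.00746 GPa = 0.00746 × 10³ MPa = 7.46
Sum: 448.3 + 327 + 1.457 + 478.1 + 7.46 = 1262.317

1262.317 MPa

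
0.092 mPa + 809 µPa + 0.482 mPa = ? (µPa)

1383 µPa

In µPa:
  0.092 mPa = 0.092 × 10³ µPa = 92
  809 µPa → 809
  0.482 mPa = 0.482 × 10³ µPa = 482
Sum: 92 + 809 + 482 = 1383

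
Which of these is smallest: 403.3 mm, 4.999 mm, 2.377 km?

403.3 mm = 0.4033 m
4.999 mm = 0.004999 m
2.377 km = 2377 m

4.999 mm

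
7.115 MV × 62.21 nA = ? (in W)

7.115 × 10⁶ × 62.21 × 10⁻⁹ = 442.62415 × 10⁻³ W

0.44262415 W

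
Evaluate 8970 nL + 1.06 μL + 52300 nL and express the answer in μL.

In μL:
  8970 nL = 8970 × 10⁻³ μL = 8.97
  1.06 μL → 1.06
  52300 nL = 52300 × 10⁻³ μL = 52.3
Sum: 8.97 + 1.06 + 52.3 = 62.33

62.33 μL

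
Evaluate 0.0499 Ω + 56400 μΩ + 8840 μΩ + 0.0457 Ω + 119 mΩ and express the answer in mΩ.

279.84 mΩ

In mΩ:
  0.0499 Ω = 0.0499 × 10^3 mΩ = 49.9
  56400 μΩ = 56400 × 10^-3 mΩ = 56.4
  8840 μΩ = 8840 × 10^-3 mΩ = 8.84
  0.0457 Ω = 0.0457 × 10^3 mΩ = 45.7
  119 mΩ → 119
Sum: 49.9 + 56.4 + 8.84 + 45.7 + 119 = 279.84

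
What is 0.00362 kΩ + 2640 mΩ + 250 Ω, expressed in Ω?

In Ω:
  0.00362 kΩ = 0.00362 × 10^3 Ω = 3.62
  2640 mΩ = 2640 × 10^-3 Ω = 2.64
  250 Ω → 250
Sum: 3.62 + 2.64 + 250 = 256.26

256.26 Ω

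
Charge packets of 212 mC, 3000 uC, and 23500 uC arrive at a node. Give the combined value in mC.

238.5 mC

In mC:
  212 mC → 212
  3000 uC = 3000e-3 mC = 3
  23500 uC = 23500e-3 mC = 23.5
Sum: 212 + 3 + 23.5 = 238.5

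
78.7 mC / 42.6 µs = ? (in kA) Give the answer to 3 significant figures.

(78.7e-3) / (42.6e-6) = 1.8474e3 A

1.85 kA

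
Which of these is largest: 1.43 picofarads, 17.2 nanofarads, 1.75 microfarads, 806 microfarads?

1.43 picofarads = 0.00000000000143 farads
17.2 nanofarads = 0.0000000172 farads
1.75 microfarads = 0.00000175 farads
806 microfarads = 0.000806 farads

806 microfarads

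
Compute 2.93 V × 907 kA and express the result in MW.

2.93 × 907 × 10^3 = 2657.51 × 10^3 W

2.65751 MW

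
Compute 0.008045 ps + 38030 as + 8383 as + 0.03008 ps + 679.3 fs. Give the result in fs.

763.838 fs

In fs:
  0.008045 ps = 0.008045e3 fs = 8.045
  38030 as = 38030e-3 fs = 38.03
  8383 as = 8383e-3 fs = 8.383
  0.03008 ps = 0.03008e3 fs = 30.08
  679.3 fs → 679.3
Sum: 8.045 + 38.03 + 8.383 + 30.08 + 679.3 = 763.838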